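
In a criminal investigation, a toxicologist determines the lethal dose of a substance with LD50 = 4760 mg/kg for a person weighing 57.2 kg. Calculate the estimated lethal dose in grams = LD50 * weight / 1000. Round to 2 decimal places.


Lethal dose calculation:
Lethal dose = LD50 * body_weight / 1000
= 4760 * 57.2 / 1000
= 272272 / 1000
= 272.27 g

272.27


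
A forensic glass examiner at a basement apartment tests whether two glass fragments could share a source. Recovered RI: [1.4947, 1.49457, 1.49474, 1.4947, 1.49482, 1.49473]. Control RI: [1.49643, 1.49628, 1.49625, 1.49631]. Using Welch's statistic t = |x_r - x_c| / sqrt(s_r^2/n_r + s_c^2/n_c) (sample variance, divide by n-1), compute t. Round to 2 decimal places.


Welch's t-criterion for glass RI comparison:
Recovered mean = sum / n_r = 8.96826 / 6 = 1.49471
Control mean = sum / n_c = 5.98527 / 4 = 1.4963175
Recovered sample variance s_r^2 = 6.64e-09
Control sample variance s_c^2 = 6.225e-09
Welch SE (unpooled) = sqrt(s_r^2/n_r + s_c^2/n_c) = sqrt(1.10667e-09 + 1.55625e-09) = sqrt(2.66292e-09) = 5.16035e-05
|mean_r - mean_c| = 0.0016075
t = 0.0016075 / 5.16035e-05 = 31.15

31.15


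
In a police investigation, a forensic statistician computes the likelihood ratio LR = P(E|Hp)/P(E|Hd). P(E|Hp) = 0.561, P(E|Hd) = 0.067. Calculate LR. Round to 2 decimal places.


Likelihood ratio calculation:
LR = P(E|Hp) / P(E|Hd)
LR = 0.561 / 0.067
LR = 8.37

8.37


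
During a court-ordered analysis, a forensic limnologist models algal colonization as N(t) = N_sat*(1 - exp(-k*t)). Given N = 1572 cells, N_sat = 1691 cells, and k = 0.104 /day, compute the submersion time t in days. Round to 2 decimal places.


PMSI from diatom colonization curve:
N / N_sat = 1572 / 1691 = 0.929627
1 - N/N_sat = 0.070373
ln(1 - N/N_sat) = -2.653946
t = -ln(1 - N/N_sat) / k = -(-2.653946) / 0.104 = 25.52 days

25.52


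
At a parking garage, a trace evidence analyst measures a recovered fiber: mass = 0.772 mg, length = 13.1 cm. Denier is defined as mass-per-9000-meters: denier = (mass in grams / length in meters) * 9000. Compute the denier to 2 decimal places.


Denier calculation:
Mass in grams = 0.772 mg / 1000 = 0.000772 g
Length in meters = 13.1 cm / 100 = 0.131 m
Linear density = mass / length = 0.000772 / 0.131 = 0.00589313 g/m
Denier = (g/m) * 9000 = 0.00589313 * 9000 = 53.04

53.04


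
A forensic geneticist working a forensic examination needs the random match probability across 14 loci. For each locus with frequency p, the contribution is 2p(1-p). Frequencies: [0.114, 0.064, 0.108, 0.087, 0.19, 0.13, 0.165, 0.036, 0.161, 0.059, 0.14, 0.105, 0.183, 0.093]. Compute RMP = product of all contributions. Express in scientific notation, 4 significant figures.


Computing RMP for 14 loci:
Locus 1: 2 * 0.114 * 0.886 = 0.202008
Locus 2: 2 * 0.064 * 0.936 = 0.119808
Locus 3: 2 * 0.108 * 0.892 = 0.192672
Locus 4: 2 * 0.087 * 0.913 = 0.158862
Locus 5: 2 * 0.19 * 0.81 = 0.3078
Locus 6: 2 * 0.13 * 0.87 = 0.2262
Locus 7: 2 * 0.165 * 0.835 = 0.27555
Locus 8: 2 * 0.036 * 0.964 = 0.069408
Locus 9: 2 * 0.161 * 0.839 = 0.270158
Locus 10: 2 * 0.059 * 0.941 = 0.111038
Locus 11: 2 * 0.14 * 0.86 = 0.2408
Locus 12: 2 * 0.105 * 0.895 = 0.18795
Locus 13: 2 * 0.183 * 0.817 = 0.299022
Locus 14: 2 * 0.093 * 0.907 = 0.168702
RMP = 6.756e-11

6.756e-11


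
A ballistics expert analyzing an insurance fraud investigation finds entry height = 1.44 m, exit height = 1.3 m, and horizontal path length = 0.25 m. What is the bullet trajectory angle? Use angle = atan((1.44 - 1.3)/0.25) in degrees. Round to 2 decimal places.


Bullet trajectory angle:
Height difference = 1.44 - 1.3 = 0.14 m
angle = atan(0.14 / 0.25)
angle = atan(0.56)
angle = 29.25 degrees

29.25


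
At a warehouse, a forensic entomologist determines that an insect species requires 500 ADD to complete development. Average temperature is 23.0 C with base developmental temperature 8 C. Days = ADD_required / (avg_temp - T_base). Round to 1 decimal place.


Insect development time:
Effective temperature = avg_temp - T_base = 23.0 - 8 = 15.0 C
Days = ADD / effective_temp = 500 / 15.0 = 33.3 days

33.3


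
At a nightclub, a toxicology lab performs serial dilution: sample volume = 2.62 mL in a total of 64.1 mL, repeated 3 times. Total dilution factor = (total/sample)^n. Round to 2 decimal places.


Dilution factor calculation:
Single dilution = V_total / V_sample = 64.1 / 2.62 ≈ 24.465649
Number of dilutions = 3
Total DF = (64.1 / 2.62)^3 (full precision, rounded at the end) = 14644.35

14644.35


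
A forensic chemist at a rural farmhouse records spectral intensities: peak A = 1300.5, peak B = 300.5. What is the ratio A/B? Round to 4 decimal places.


Spectral peak ratio:
Peak A = 1300.5 counts
Peak B = 300.5 counts
Ratio = 1300.5 / 300.5 = 4.3278

4.3278


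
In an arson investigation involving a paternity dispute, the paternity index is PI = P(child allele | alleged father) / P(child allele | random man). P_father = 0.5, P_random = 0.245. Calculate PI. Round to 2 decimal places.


Paternity Index calculation:
PI = P(allele|father) / P(allele|random)
PI = 0.5 / 0.245
PI = 2.04

2.04


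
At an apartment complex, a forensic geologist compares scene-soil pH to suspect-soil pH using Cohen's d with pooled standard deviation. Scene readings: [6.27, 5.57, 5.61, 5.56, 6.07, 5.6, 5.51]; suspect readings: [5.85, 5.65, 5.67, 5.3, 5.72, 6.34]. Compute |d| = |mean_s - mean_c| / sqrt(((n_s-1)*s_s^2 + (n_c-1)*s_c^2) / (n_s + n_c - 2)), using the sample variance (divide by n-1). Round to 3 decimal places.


Pooled-variance Cohen's d for soil pH comparison:
Scene mean = 40.19 / 7 = 5.741429
Suspect mean = 34.53 / 6 = 5.755
Scene sample variance s_s^2 = 0.090081
Suspect sample variance s_c^2 = 0.11555
Pooled variance = ((n_s-1)*s_s^2 + (n_c-1)*s_c^2) / (n_s + n_c - 2) = 0.101658
Pooled SD = sqrt(0.101658) = 0.318839
Mean difference = -0.013571
|d| = |-0.013571| / 0.318839 = 0.043

0.043


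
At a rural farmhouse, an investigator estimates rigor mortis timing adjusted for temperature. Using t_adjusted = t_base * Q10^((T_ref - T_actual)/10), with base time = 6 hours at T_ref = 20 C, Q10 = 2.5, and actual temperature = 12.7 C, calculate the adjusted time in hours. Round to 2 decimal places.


Rigor mortis time adjustment:
Exponent = (T_ref - T_actual) / 10 = (20 - 12.7) / 10 = 0.73
Q10 factor = 2.5^0.73 = 1.95207
t_adjusted = 6 * 1.95207 = 11.71 hours

11.71


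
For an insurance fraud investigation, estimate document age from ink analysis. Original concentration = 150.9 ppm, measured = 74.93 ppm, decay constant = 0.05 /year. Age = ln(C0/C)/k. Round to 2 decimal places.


Document age estimation:
C0/C = 150.9 / 74.93 = 2.01388
ln(C0/C) = 0.700063
t = 0.700063 / 0.05 = 14.00 years

14.00


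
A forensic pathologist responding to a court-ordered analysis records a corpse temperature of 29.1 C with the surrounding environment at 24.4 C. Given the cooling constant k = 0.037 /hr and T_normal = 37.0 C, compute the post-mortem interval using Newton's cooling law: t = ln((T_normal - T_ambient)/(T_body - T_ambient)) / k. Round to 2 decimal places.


Using Newton's law of cooling:
t = ln((T_normal - T_ambient) / (T_body - T_ambient)) / k
T_normal - T_ambient = 12.6
T_body - T_ambient = 4.7
Ratio = 2.680851
ln(ratio) = 0.986134
t = 0.986134 / 0.037 = 26.65 hours

26.65


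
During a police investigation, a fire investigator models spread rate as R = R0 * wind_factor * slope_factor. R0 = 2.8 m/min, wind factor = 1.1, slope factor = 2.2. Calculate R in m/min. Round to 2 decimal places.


Fire spread rate calculation:
R = R0 * wind_factor * slope_factor
= 2.8 * 1.1 * 2.2
= 3.08 * 2.2
= 6.78 m/min

6.78


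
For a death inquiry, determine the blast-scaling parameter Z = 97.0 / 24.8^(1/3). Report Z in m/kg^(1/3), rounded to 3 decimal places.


Scaled distance calculation:
W^(1/3) = 24.8^(1/3) = 2.916199
Z = R / W^(1/3) = 97.0 / 2.916199
Z = 33.262 m/kg^(1/3)

33.262


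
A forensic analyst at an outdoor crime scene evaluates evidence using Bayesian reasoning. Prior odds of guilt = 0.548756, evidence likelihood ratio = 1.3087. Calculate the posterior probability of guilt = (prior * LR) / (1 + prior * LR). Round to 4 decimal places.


Bayesian evidence evaluation:
Posterior odds = prior_odds * LR = 0.548756 * 1.3087 = 0.718157
Posterior probability = posterior_odds / (1 + posterior_odds)
= 0.718157 / (1 + 0.718157)
= 0.718157 / 1.718157
= 0.4180

0.4180


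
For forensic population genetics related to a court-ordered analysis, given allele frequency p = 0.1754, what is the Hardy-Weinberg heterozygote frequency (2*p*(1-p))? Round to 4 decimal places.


Hardy-Weinberg heterozygote frequency:
q = 1 - p = 1 - 0.1754 = 0.8246
2pq = 2 * 0.1754 * 0.8246 = 0.2893

0.2893


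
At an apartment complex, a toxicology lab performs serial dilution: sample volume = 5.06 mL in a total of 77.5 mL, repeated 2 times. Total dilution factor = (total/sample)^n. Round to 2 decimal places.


Dilution factor calculation:
Single dilution = V_total / V_sample = 77.5 / 5.06 ≈ 15.316206
Number of dilutions = 2
Total DF = (77.5 / 5.06)^2 (full precision, rounded at the end) = 234.59

234.59


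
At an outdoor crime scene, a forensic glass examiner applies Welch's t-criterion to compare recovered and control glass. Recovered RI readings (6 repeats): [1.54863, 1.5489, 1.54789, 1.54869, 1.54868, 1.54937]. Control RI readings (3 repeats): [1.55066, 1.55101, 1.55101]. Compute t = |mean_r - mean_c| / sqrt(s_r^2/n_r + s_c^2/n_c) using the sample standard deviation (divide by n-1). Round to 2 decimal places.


Welch's t-criterion for glass RI comparison:
Recovered mean = sum / n_r = 9.29216 / 6 = 1.5486933
Control mean = sum / n_c = 4.65268 / 3 = 1.5508933
Recovered sample variance s_r^2 = 2.30027e-07
Control sample variance s_c^2 = 4.08333e-08
Welch SE (unpooled) = sqrt(s_r^2/n_r + s_c^2/n_c) = sqrt(3.83378e-08 + 1.36111e-08) = sqrt(5.19489e-08) = 0.000227923
|mean_r - mean_c| = 0.0022
t = 0.0022 / 0.000227923 = 9.65

9.65


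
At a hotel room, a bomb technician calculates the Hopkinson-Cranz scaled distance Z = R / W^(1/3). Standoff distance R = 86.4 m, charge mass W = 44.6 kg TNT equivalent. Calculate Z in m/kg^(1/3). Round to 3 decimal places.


Scaled distance calculation:
W^(1/3) = 44.6^(1/3) = 3.546323
Z = R / W^(1/3) = 86.4 / 3.546323
Z = 24.363 m/kg^(1/3)

24.363


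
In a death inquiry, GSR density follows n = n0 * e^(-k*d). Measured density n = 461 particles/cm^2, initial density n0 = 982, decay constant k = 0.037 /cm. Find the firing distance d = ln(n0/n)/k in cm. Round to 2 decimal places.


GSR distance calculation:
n0/n = 982 / 461 = 2.130152
ln(n0/n) = 0.756193
d = 0.756193 / 0.037 = 20.44 cm

20.44


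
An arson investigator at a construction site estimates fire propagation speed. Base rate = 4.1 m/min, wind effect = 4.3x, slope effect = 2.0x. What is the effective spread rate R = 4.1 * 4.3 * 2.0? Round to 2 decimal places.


Fire spread rate calculation:
R = R0 * wind_factor * slope_factor
= 4.1 * 4.3 * 2.0
= 17.63 * 2.0
= 35.26 m/min

35.26


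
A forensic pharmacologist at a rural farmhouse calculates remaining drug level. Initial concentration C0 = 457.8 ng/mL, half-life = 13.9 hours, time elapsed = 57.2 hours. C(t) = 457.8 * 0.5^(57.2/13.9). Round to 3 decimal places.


Drug concentration decay:
Number of half-lives = t / t_half = 57.2 / 13.9 = 4.115108
Decay factor = 0.5^4.115108 = 0.05770707
C(t) = 457.8 * 0.05770707 = 26.418 ng/mL

26.418


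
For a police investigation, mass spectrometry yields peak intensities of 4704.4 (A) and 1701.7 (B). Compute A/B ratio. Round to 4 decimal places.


Spectral peak ratio:
Peak A = 4704.4 counts
Peak B = 1701.7 counts
Ratio = 4704.4 / 1701.7 = 2.7645

2.7645


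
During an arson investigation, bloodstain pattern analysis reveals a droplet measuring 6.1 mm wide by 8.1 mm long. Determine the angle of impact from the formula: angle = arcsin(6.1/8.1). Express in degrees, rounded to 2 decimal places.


Blood spatter impact angle calculation:
width / length = 6.1 / 8.1 = 0.753086
angle = arcsin(0.753086)
angle = 48.86 degrees

48.86


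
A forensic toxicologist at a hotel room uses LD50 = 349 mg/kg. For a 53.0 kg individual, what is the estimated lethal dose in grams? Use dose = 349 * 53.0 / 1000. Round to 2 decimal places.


Lethal dose calculation:
Lethal dose = LD50 * body_weight / 1000
= 349 * 53.0 / 1000
= 18497 / 1000
= 18.50 g

18.50


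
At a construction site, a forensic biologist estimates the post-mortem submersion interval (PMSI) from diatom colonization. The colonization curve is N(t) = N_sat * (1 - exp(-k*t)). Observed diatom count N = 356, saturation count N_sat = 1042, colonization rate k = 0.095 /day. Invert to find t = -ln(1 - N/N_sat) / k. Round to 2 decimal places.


PMSI from diatom colonization curve:
N / N_sat = 356 / 1042 = 0.341651
1 - N/N_sat = 0.658349
ln(1 - N/N_sat) = -0.41802
t = -ln(1 - N/N_sat) / k = -(-0.41802) / 0.095 = 4.40 days

4.40


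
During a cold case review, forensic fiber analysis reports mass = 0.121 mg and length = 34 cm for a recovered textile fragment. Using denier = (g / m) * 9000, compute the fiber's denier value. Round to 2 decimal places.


Denier calculation:
Mass in grams = 0.121 mg / 1000 = 0.000121 g
Length in meters = 34 cm / 100 = 0.34 m
Linear density = mass / length = 0.000121 / 0.34 = 0.00035588 g/m
Denier = (g/m) * 9000 = 0.00035588 * 9000 = 3.20

3.20


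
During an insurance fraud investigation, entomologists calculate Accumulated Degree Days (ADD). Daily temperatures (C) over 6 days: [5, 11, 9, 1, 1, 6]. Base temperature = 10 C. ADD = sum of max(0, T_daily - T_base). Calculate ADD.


Computing ADD day by day:
Day 1: max(0, 5 - 10) = 0
Day 2: max(0, 11 - 10) = 1
Day 3: max(0, 9 - 10) = 0
Day 4: max(0, 1 - 10) = 0
Day 5: max(0, 1 - 10) = 0
Day 6: max(0, 6 - 10) = 0
Total ADD = 1

1


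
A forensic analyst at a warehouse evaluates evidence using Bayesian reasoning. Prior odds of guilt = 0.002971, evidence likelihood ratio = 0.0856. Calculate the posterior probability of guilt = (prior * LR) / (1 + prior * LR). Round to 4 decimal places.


Bayesian evidence evaluation:
Posterior odds = prior_odds * LR = 0.002971 * 0.0856 = 0.0002543176
Posterior probability = posterior_odds / (1 + posterior_odds)
= 0.0002543176 / (1 + 0.0002543176)
= 0.0002543176 / 1.0002543176
= 0.0003

0.0003


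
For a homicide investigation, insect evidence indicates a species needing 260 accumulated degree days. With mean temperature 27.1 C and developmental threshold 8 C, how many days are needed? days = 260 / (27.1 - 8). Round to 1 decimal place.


Insect development time:
Effective temperature = avg_temp - T_base = 27.1 - 8 = 19.1 C
Days = ADD / effective_temp = 260 / 19.1 = 13.6 days

13.6


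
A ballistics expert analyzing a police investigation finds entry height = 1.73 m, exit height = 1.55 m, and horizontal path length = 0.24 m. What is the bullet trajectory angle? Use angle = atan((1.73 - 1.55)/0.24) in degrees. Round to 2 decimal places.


Bullet trajectory angle:
Height difference = 1.73 - 1.55 = 0.18 m
angle = atan(0.18 / 0.24)
angle = atan(0.75)
angle = 36.87 degrees

36.87


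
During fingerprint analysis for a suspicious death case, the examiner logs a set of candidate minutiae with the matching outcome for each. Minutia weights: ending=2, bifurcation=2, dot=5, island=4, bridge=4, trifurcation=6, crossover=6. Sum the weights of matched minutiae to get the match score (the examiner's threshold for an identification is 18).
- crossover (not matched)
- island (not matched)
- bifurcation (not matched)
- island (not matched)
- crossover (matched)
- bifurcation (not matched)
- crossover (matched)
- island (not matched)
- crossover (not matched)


Weighted minutiae match score:
  crossover: not matched, +0
  island: not matched, +0
  bifurcation: not matched, +0
  island: not matched, +0
  crossover: matched, +6 (running total 6)
  bifurcation: not matched, +0
  crossover: matched, +6 (running total 12)
  island: not matched, +0
  crossover: not matched, +0
Total score = 12
Threshold = 18; verdict = inconclusive

12


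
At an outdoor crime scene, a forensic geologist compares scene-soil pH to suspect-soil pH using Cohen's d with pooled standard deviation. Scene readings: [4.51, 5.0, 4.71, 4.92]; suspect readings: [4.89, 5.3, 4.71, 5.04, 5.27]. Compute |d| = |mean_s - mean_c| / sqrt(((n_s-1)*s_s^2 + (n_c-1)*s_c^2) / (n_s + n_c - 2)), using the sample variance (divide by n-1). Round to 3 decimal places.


Pooled-variance Cohen's d for soil pH comparison:
Scene mean = 19.14 / 4 = 4.785
Suspect mean = 25.21 / 5 = 5.042
Scene sample variance s_s^2 = 0.048567
Suspect sample variance s_c^2 = 0.06297
Pooled variance = ((n_s-1)*s_s^2 + (n_c-1)*s_c^2) / (n_s + n_c - 2) = 0.056797
Pooled SD = sqrt(0.056797) = 0.238321
Mean difference = -0.257
|d| = |-0.257| / 0.238321 = 1.078

1.078


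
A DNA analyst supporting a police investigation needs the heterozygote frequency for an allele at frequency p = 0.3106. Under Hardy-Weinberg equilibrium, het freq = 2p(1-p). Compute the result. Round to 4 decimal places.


Hardy-Weinberg heterozygote frequency:
q = 1 - p = 1 - 0.3106 = 0.6894
2pq = 2 * 0.3106 * 0.6894 = 0.4283

0.4283


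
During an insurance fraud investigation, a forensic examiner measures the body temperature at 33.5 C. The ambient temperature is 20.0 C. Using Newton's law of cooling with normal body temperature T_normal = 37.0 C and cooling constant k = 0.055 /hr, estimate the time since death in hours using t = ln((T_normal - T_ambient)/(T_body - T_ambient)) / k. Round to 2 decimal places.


Using Newton's law of cooling:
t = ln((T_normal - T_ambient) / (T_body - T_ambient)) / k
T_normal - T_ambient = 17.0
T_body - T_ambient = 13.5
Ratio = 1.259259
ln(ratio) = 0.230523
t = 0.230523 / 0.055 = 4.19 hours

4.19


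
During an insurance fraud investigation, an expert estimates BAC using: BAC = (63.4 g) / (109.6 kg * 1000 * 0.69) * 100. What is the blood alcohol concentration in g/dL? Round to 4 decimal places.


Applying the Widmark formula:
BAC = (dose_g / (body_wt * 1000 * r)) * 100
Denominator = 109.6 * 1000 * 0.69 = 75624
BAC = (63.4 / 75624) * 100
BAC = 0.0838 g/dL

0.0838


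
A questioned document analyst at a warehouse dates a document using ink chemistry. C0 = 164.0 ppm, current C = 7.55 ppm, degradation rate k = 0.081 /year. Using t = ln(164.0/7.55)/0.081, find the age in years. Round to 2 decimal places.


Document age estimation:
C0/C = 164.0 / 7.55 = 21.721854
ln(C0/C) = 3.078319
t = 3.078319 / 0.081 = 38.00 years

38.00


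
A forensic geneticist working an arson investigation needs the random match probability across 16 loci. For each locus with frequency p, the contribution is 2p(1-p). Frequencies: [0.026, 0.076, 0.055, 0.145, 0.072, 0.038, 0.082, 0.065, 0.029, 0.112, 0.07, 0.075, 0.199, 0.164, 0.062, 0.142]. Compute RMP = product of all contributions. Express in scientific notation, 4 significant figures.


Computing RMP for 16 loci:
Locus 1: 2 * 0.026 * 0.974 = 0.050648
Locus 2: 2 * 0.076 * 0.924 = 0.140448
Locus 3: 2 * 0.055 * 0.945 = 0.10395
Locus 4: 2 * 0.145 * 0.855 = 0.24795
Locus 5: 2 * 0.072 * 0.928 = 0.133632
Locus 6: 2 * 0.038 * 0.962 = 0.073112
Locus 7: 2 * 0.082 * 0.918 = 0.150552
Locus 8: 2 * 0.065 * 0.935 = 0.12155
Locus 9: 2 * 0.029 * 0.971 = 0.056318
Locus 10: 2 * 0.112 * 0.888 = 0.198912
Locus 11: 2 * 0.07 * 0.93 = 0.1302
Locus 12: 2 * 0.075 * 0.925 = 0.13875
Locus 13: 2 * 0.199 * 0.801 = 0.318798
Locus 14: 2 * 0.164 * 0.836 = 0.274208
Locus 15: 2 * 0.062 * 0.938 = 0.116312
Locus 16: 2 * 0.142 * 0.858 = 0.243672
RMP = 1.644e-14

1.644e-14


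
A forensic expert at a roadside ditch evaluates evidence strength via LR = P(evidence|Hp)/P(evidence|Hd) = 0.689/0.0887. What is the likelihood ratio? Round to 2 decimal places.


Likelihood ratio calculation:
LR = P(E|Hp) / P(E|Hd)
LR = 0.689 / 0.0887
LR = 7.77

7.77


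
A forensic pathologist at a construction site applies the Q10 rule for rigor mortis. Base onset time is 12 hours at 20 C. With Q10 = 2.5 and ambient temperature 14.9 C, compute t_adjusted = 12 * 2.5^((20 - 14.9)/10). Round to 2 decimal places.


Rigor mortis time adjustment:
Exponent = (T_ref - T_actual) / 10 = (20 - 14.9) / 10 = 0.51
Q10 factor = 2.5^0.51 = 1.59569
t_adjusted = 12 * 1.59569 = 19.15 hours

19.15


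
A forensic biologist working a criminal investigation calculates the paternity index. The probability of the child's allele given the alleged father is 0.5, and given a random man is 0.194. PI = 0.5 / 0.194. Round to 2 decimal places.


Paternity Index calculation:
PI = P(allele|father) / P(allele|random)
PI = 0.5 / 0.194
PI = 2.58

2.58


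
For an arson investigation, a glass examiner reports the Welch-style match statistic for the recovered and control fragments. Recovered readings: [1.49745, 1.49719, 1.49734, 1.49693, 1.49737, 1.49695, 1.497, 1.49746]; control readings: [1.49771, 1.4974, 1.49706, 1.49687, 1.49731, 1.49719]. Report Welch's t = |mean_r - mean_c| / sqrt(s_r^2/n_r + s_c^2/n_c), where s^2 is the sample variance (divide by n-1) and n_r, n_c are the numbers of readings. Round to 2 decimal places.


Welch's t-criterion for glass RI comparison:
Recovered mean = sum / n_r = 11.97769 / 8 = 1.4972113
Control mean = sum / n_c = 8.98354 / 6 = 1.4972567
Recovered sample variance s_r^2 = 5.04411e-08
Control sample variance s_c^2 = 8.43067e-08
Welch SE (unpooled) = sqrt(s_r^2/n_r + s_c^2/n_c) = sqrt(6.30513e-09 + 1.40511e-08) = sqrt(2.03562e-08) = 0.000142675
|mean_r - mean_c| = 4.54167e-05
t = 4.54167e-05 / 0.000142675 = 0.32

0.32


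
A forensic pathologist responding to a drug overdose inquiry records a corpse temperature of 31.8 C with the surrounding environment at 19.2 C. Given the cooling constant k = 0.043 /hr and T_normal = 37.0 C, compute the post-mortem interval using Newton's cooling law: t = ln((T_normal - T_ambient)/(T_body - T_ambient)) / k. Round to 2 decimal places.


Using Newton's law of cooling:
t = ln((T_normal - T_ambient) / (T_body - T_ambient)) / k
T_normal - T_ambient = 17.8
T_body - T_ambient = 12.6
Ratio = 1.412698
ln(ratio) = 0.345501
t = 0.345501 / 0.043 = 8.03 hours

8.03


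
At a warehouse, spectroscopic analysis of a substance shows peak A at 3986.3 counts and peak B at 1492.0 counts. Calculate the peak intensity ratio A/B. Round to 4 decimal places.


Spectral peak ratio:
Peak A = 3986.3 counts
Peak B = 1492.0 counts
Ratio = 3986.3 / 1492.0 = 2.6718

2.6718


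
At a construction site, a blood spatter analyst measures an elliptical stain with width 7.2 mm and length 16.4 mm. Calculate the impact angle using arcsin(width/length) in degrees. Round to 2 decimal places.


Blood spatter impact angle calculation:
width / length = 7.2 / 16.4 = 0.439024
angle = arcsin(0.439024)
angle = 26.04 degrees

26.04


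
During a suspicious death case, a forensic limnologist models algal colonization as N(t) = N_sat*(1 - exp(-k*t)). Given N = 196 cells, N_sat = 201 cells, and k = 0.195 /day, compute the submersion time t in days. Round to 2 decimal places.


PMSI from diatom colonization curve:
N / N_sat = 196 / 201 = 0.975124
1 - N/N_sat = 0.024876
ln(1 - N/N_sat) = -3.693852
t = -ln(1 - N/N_sat) / k = -(-3.693852) / 0.195 = 18.94 days

18.94


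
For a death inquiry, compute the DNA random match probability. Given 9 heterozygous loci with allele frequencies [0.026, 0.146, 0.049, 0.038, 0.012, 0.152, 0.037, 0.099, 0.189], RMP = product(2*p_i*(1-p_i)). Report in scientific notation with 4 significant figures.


Computing RMP for 9 loci:
Locus 1: 2 * 0.026 * 0.974 = 0.050648
Locus 2: 2 * 0.146 * 0.854 = 0.249368
Locus 3: 2 * 0.049 * 0.951 = 0.093198
Locus 4: 2 * 0.038 * 0.962 = 0.073112
Locus 5: 2 * 0.012 * 0.988 = 0.023712
Locus 6: 2 * 0.152 * 0.848 = 0.257792
Locus 7: 2 * 0.037 * 0.963 = 0.071262
Locus 8: 2 * 0.099 * 0.901 = 0.178398
Locus 9: 2 * 0.189 * 0.811 = 0.306558
RMP = 2.050e-09

2.050e-09


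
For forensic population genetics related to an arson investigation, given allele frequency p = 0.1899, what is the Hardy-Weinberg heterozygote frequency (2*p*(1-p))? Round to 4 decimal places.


Hardy-Weinberg heterozygote frequency:
q = 1 - p = 1 - 0.1899 = 0.8101
2pq = 2 * 0.1899 * 0.8101 = 0.3077

0.3077


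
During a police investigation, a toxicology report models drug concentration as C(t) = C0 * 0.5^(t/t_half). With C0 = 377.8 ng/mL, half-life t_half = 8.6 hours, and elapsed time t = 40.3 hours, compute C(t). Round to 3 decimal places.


Drug concentration decay:
Number of half-lives = t / t_half = 40.3 / 8.6 = 4.686047
Decay factor = 0.5^4.686047 = 0.03884716
C(t) = 377.8 * 0.03884716 = 14.676 ng/mL

14.676


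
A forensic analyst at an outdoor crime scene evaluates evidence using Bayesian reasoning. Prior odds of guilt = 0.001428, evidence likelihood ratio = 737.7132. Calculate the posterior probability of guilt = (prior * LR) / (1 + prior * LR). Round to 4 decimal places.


Bayesian evidence evaluation:
Posterior odds = prior_odds * LR = 0.001428 * 737.7132 = 1.053454
Posterior probability = posterior_odds / (1 + posterior_odds)
= 1.053454 / (1 + 1.053454)
= 1.053454 / 2.053454
= 0.5130

0.5130


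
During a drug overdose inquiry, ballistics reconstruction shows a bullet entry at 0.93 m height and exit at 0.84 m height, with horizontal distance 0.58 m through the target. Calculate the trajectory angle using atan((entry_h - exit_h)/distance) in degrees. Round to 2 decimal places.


Bullet trajectory angle:
Height difference = 0.93 - 0.84 = 0.09 m
angle = atan(0.09 / 0.58)
angle = atan(0.155172)
angle = 8.82 degrees

8.82


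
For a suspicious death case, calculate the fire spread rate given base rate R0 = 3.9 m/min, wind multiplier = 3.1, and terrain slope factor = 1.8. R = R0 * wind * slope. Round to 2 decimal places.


Fire spread rate calculation:
R = R0 * wind_factor * slope_factor
= 3.9 * 3.1 * 1.8
= 12.09 * 1.8
= 21.76 m/min

21.76


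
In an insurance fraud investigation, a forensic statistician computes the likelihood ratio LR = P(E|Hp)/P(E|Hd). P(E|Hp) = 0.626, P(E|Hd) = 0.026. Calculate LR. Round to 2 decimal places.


Likelihood ratio calculation:
LR = P(E|Hp) / P(E|Hd)
LR = 0.626 / 0.026
LR = 24.08

24.08


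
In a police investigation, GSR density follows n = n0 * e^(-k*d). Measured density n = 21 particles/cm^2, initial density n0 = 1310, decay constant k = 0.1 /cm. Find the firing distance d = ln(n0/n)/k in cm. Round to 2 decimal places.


GSR distance calculation:
n0/n = 1310 / 21 = 62.380952
ln(n0/n) = 4.13326
d = 4.13326 / 0.1 = 41.33 cm

41.33


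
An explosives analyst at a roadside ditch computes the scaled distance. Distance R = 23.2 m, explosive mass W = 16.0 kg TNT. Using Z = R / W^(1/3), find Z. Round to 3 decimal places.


Scaled distance calculation:
W^(1/3) = 16.0^(1/3) = 2.519842
Z = R / W^(1/3) = 23.2 / 2.519842
Z = 9.207 m/kg^(1/3)

9.207


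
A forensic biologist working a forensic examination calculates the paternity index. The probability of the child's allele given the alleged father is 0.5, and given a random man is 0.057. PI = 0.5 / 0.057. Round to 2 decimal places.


Paternity Index calculation:
PI = P(allele|father) / P(allele|random)
PI = 0.5 / 0.057
PI = 8.77

8.77


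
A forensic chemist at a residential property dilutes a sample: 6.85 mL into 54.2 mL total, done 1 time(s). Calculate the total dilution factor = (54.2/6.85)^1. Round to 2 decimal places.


Dilution factor calculation:
Single dilution = V_total / V_sample = 54.2 / 6.85 ≈ 7.912409
Number of dilutions = 1
Total DF = (54.2 / 6.85)^1 (full precision, rounded at the end) = 7.91

7.91


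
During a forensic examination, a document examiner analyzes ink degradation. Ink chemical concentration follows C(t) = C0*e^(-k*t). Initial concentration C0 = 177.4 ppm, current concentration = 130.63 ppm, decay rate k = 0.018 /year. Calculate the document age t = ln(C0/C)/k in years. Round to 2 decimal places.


Document age estimation:
C0/C = 177.4 / 130.63 = 1.358034
ln(C0/C) = 0.306038
t = 0.306038 / 0.018 = 17.00 years

17.00


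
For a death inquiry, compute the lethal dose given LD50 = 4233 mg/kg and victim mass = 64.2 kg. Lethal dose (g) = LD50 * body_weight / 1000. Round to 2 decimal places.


Lethal dose calculation:
Lethal dose = LD50 * body_weight / 1000
= 4233 * 64.2 / 1000
= 271758.6 / 1000
= 271.76 g

271.76


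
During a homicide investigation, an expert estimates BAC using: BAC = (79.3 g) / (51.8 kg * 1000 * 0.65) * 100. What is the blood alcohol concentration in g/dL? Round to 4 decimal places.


Applying the Widmark formula:
BAC = (dose_g / (body_wt * 1000 * r)) * 100
Denominator = 51.8 * 1000 * 0.65 = 33670
BAC = (79.3 / 33670) * 100
BAC = 0.2355 g/dL

0.2355


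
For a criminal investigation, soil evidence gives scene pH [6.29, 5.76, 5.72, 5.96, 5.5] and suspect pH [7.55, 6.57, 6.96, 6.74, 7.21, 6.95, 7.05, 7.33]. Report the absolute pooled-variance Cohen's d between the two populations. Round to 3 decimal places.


Pooled-variance Cohen's d for soil pH comparison:
Scene mean = 29.23 / 5 = 5.846
Suspect mean = 56.36 / 8 = 7.045
Scene sample variance s_s^2 = 0.08828
Suspect sample variance s_c^2 = 0.099771
Pooled variance = ((n_s-1)*s_s^2 + (n_c-1)*s_c^2) / (n_s + n_c - 2) = 0.095593
Pooled SD = sqrt(0.095593) = 0.309181
Mean difference = -1.199
|d| = |-1.199| / 0.309181 = 3.878

3.878


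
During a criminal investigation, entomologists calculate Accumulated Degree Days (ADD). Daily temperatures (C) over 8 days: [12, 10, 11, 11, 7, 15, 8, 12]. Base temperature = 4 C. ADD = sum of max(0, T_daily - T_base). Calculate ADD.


Computing ADD day by day:
Day 1: max(0, 12 - 4) = 8
Day 2: max(0, 10 - 4) = 6
Day 3: max(0, 11 - 4) = 7
Day 4: max(0, 11 - 4) = 7
Day 5: max(0, 7 - 4) = 3
Day 6: max(0, 15 - 4) = 11
Day 7: max(0, 8 - 4) = 4
Day 8: max(0, 12 - 4) = 8
Total ADD = 54

54


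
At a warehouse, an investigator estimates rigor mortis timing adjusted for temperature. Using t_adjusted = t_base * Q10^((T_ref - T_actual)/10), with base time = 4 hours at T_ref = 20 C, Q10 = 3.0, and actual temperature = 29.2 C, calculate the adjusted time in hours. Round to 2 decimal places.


Rigor mortis time adjustment:
Exponent = (T_ref - T_actual) / 10 = (20 - 29.2) / 10 = -0.92
Q10 factor = 3.0^-0.92 = 0.36396
t_adjusted = 4 * 0.36396 = 1.46 hours

1.46


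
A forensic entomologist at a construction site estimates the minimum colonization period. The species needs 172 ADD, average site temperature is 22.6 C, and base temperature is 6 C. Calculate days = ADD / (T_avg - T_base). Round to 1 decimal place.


Insect development time:
Effective temperature = avg_temp - T_base = 22.6 - 6 = 16.6 C
Days = ADD / effective_temp = 172 / 16.6 = 10.4 days

10.4


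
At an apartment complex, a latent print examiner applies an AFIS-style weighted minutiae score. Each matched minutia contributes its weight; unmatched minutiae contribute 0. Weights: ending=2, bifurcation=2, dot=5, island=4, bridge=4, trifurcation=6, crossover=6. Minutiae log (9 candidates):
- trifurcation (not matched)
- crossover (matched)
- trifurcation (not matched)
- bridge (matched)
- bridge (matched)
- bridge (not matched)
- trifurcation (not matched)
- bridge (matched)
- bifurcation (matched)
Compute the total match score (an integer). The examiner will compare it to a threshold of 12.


Weighted minutiae match score:
  trifurcation: not matched, +0
  crossover: matched, +6 (running total 6)
  trifurcation: not matched, +0
  bridge: matched, +4 (running total 10)
  bridge: matched, +4 (running total 14)
  bridge: not matched, +0
  trifurcation: not matched, +0
  bridge: matched, +4 (running total 18)
  bifurcation: matched, +2 (running total 20)
Total score = 20
Threshold = 12; verdict = identification

20


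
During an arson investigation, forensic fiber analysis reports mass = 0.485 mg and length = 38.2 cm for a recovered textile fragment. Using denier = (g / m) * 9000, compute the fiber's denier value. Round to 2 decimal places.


Denier calculation:
Mass in grams = 0.485 mg / 1000 = 0.000485 g
Length in meters = 38.2 cm / 100 = 0.382 m
Linear density = mass / length = 0.000485 / 0.382 = 0.00126963 g/m
Denier = (g/m) * 9000 = 0.00126963 * 9000 = 11.43

11.43


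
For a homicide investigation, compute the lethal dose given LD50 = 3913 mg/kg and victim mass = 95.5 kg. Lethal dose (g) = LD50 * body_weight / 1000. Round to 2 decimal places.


Lethal dose calculation:
Lethal dose = LD50 * body_weight / 1000
= 3913 * 95.5 / 1000
= 373691.5 / 1000
= 373.69 g

373.69


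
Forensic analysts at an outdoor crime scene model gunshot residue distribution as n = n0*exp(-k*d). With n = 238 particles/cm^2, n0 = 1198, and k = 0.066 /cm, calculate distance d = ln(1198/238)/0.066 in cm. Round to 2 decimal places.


GSR distance calculation:
n0/n = 1198 / 238 = 5.033613
ln(n0/n) = 1.616138
d = 1.616138 / 0.066 = 24.49 cm

24.49


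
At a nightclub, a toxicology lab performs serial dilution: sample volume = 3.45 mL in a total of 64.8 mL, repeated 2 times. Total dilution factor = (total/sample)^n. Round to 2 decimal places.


Dilution factor calculation:
Single dilution = V_total / V_sample = 64.8 / 3.45 ≈ 18.782609
Number of dilutions = 2
Total DF = (64.8 / 3.45)^2 (full precision, rounded at the end) = 352.79

352.79


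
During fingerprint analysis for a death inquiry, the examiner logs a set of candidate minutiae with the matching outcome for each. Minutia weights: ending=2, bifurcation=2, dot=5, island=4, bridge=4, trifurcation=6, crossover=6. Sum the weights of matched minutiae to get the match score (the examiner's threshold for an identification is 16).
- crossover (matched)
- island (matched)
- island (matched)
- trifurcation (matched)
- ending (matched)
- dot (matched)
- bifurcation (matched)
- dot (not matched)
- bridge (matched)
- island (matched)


Weighted minutiae match score:
  crossover: matched, +6 (running total 6)
  island: matched, +4 (running total 10)
  island: matched, +4 (running total 14)
  trifurcation: matched, +6 (running total 20)
  ending: matched, +2 (running total 22)
  dot: matched, +5 (running total 27)
  bifurcation: matched, +2 (running total 29)
  dot: not matched, +0
  bridge: matched, +4 (running total 33)
  island: matched, +4 (running total 37)
Total score = 37
Threshold = 16; verdict = identification

37


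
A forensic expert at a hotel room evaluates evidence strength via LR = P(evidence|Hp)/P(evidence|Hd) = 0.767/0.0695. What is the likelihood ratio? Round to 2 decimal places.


Likelihood ratio calculation:
LR = P(E|Hp) / P(E|Hd)
LR = 0.767 / 0.0695
LR = 11.04

11.04


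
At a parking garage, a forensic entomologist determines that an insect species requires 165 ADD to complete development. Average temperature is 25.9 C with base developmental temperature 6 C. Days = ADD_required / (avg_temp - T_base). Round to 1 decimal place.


Insect development time:
Effective temperature = avg_temp - T_base = 25.9 - 6 = 19.9 C
Days = ADD / effective_temp = 165 / 19.9 = 8.3 days

8.3


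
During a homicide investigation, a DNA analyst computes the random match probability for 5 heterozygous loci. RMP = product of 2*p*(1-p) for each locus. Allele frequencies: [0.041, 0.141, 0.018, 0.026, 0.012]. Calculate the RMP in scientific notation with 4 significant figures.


Computing RMP for 5 loci:
Locus 1: 2 * 0.041 * 0.959 = 0.078638
Locus 2: 2 * 0.141 * 0.859 = 0.242238
Locus 3: 2 * 0.018 * 0.982 = 0.035352
Locus 4: 2 * 0.026 * 0.974 = 0.050648
Locus 5: 2 * 0.012 * 0.988 = 0.023712
RMP = 8.088e-07

8.088e-07


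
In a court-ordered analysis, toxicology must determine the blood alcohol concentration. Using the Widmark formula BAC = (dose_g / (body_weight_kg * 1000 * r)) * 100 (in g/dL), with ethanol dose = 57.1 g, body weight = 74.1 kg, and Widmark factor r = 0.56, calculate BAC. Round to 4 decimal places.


Applying the Widmark formula:
BAC = (dose_g / (body_wt * 1000 * r)) * 100
Denominator = 74.1 * 1000 * 0.56 = 41496
BAC = (57.1 / 41496) * 100
BAC = 0.1376 g/dL

0.1376


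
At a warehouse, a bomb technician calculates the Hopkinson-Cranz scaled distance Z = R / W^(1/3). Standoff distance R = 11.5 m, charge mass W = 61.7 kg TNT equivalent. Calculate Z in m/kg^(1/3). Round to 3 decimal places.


Scaled distance calculation:
W^(1/3) = 61.7^(1/3) = 3.951498
Z = R / W^(1/3) = 11.5 / 3.951498
Z = 2.910 m/kg^(1/3)

2.910


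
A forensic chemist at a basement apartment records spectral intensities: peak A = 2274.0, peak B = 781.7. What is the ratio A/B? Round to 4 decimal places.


Spectral peak ratio:
Peak A = 2274.0 counts
Peak B = 781.7 counts
Ratio = 2274.0 / 781.7 = 2.9090

2.9090


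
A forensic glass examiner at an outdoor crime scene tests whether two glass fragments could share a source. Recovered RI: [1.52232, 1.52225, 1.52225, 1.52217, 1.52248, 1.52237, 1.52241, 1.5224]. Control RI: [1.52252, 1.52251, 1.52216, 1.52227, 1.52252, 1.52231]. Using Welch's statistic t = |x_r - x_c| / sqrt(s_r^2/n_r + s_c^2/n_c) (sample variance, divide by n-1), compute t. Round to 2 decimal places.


Welch's t-criterion for glass RI comparison:
Recovered mean = sum / n_r = 12.17865 / 8 = 1.5223313
Control mean = sum / n_c = 9.13429 / 6 = 1.5223817
Recovered sample variance s_r^2 = 1.05554e-08
Control sample variance s_c^2 = 2.42967e-08
Welch SE (unpooled) = sqrt(s_r^2/n_r + s_c^2/n_c) = sqrt(1.31942e-09 + 4.04944e-09) = sqrt(5.36886e-09) = 7.32725e-05
|mean_r - mean_c| = 5.04167e-05
t = 5.04167e-05 / 7.32725e-05 = 0.69

0.69


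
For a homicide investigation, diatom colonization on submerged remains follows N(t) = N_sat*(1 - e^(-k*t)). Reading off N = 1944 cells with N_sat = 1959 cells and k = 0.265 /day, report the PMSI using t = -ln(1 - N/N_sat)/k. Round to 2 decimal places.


PMSI from diatom colonization curve:
N / N_sat = 1944 / 1959 = 0.992343
1 - N/N_sat = 0.007657
ln(1 - N/N_sat) = -4.872135
t = -ln(1 - N/N_sat) / k = -(-4.872135) / 0.265 = 18.39 days

18.39


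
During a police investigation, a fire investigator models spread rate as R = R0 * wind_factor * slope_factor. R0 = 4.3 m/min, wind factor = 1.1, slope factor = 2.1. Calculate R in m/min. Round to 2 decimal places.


Fire spread rate calculation:
R = R0 * wind_factor * slope_factor
= 4.3 * 1.1 * 2.1
= 4.73 * 2.1
= 9.93 m/min

9.93


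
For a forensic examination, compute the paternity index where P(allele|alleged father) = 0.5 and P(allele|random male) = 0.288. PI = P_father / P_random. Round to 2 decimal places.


Paternity Index calculation:
PI = P(allele|father) / P(allele|random)
PI = 0.5 / 0.288
PI = 1.74

1.74


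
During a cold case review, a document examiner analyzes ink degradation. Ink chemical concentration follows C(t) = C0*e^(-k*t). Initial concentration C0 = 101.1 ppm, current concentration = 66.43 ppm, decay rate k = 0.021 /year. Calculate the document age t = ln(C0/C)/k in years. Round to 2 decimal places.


Document age estimation:
C0/C = 101.1 / 66.43 = 1.521903
ln(C0/C) = 0.419962
t = 0.419962 / 0.021 = 20.00 years

20.00


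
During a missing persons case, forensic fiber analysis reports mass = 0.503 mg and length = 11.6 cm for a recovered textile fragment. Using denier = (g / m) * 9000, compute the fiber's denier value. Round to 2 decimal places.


Denier calculation:
Mass in grams = 0.503 mg / 1000 = 0.000503 g
Length in meters = 11.6 cm / 100 = 0.116 m
Linear density = mass / length = 0.000503 / 0.116 = 0.00433621 g/m
Denier = (g/m) * 9000 = 0.00433621 * 9000 = 39.03

39.03


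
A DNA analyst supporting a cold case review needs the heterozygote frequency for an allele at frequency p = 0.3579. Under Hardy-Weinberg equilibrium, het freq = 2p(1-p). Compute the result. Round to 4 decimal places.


Hardy-Weinberg heterozygote frequency:
q = 1 - p = 1 - 0.3579 = 0.6421
2pq = 2 * 0.3579 * 0.6421 = 0.4596

0.4596


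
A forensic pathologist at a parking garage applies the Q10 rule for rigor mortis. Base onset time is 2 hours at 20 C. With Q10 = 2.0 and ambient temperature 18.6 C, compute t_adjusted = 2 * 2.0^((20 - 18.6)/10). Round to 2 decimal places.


Rigor mortis time adjustment:
Exponent = (T_ref - T_actual) / 10 = (20 - 18.6) / 10 = 0.14
Q10 factor = 2.0^0.14 = 1.10191
t_adjusted = 2 * 1.10191 = 2.20 hours

2.20
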